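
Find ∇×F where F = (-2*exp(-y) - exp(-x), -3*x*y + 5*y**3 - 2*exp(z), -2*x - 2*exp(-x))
(2*exp(z), 2 - 2*exp(-x), -3*y - 2*exp(-y))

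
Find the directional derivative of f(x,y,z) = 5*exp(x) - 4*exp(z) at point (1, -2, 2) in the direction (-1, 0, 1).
sqrt(2)*E*(-4*E - 5)/2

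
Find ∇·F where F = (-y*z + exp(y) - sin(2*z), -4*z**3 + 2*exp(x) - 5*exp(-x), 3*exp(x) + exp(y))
0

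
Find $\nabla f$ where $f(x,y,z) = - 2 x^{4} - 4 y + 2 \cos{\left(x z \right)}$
(-8*x**3 - 2*z*sin(x*z), -4, -2*x*sin(x*z))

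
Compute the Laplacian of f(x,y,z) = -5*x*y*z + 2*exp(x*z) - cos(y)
2*x**2*exp(x*z) + 2*z**2*exp(x*z) + cos(y)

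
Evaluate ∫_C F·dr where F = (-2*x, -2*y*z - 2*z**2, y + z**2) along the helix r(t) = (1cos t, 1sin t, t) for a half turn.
2 + pi**3/3 + 9*pi/2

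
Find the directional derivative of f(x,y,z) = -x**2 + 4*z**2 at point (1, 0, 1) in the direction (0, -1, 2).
16*sqrt(5)/5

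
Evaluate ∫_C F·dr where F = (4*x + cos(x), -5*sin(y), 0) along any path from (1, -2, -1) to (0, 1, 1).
-2 - sin(1) - 5*cos(2) + 5*cos(1)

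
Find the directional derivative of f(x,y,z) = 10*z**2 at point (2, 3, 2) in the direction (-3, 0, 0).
0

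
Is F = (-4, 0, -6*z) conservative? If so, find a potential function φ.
Yes, F is conservative. φ = -4*x - 3*z**2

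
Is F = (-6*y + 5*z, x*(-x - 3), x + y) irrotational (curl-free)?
No, ∇×F = (1, 4, 3 - 2*x)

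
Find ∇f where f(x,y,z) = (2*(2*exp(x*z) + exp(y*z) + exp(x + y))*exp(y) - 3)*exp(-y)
(4*z*exp(x*z) + 2*exp(x + y), (2*(z*exp(y*z) + exp(x + y))*exp(y) + 3)*exp(-y), 4*x*exp(x*z) + 2*y*exp(y*z))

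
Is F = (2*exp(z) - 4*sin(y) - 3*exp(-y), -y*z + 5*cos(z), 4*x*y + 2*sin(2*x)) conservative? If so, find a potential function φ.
No, ∇×F = (4*x + y + 5*sin(z), -4*y + 2*exp(z) - 4*cos(2*x), 4*cos(y) - 3*exp(-y)) ≠ 0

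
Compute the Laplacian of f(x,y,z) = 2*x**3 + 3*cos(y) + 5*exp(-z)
12*x - 3*cos(y) + 5*exp(-z)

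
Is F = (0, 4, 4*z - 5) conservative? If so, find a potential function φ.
Yes, F is conservative. φ = 4*y + 2*z**2 - 5*z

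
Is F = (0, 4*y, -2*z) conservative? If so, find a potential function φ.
Yes, F is conservative. φ = 2*y**2 - z**2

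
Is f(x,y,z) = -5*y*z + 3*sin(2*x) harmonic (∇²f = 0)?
No, ∇²f = -12*sin(2*x)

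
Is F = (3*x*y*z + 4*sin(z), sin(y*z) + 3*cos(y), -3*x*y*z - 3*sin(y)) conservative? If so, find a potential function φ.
No, ∇×F = (-3*x*z - y*cos(y*z) - 3*cos(y), 3*x*y + 3*y*z + 4*cos(z), -3*x*z) ≠ 0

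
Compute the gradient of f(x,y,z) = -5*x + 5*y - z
(-5, 5, -1)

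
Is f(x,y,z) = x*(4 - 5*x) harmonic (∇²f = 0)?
No, ∇²f = -10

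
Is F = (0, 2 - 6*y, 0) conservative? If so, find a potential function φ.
Yes, F is conservative. φ = y*(2 - 3*y)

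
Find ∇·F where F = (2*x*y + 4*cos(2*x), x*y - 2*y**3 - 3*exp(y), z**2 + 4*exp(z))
x - 6*y**2 + 2*y + 2*z - 3*exp(y) + 4*exp(z) - 8*sin(2*x)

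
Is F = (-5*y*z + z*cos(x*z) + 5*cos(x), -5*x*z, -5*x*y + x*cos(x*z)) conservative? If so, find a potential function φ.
Yes, F is conservative. φ = -5*x*y*z + 5*sin(x) + sin(x*z)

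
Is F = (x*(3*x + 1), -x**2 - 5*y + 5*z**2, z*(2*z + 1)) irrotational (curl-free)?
No, ∇×F = (-10*z, 0, -2*x)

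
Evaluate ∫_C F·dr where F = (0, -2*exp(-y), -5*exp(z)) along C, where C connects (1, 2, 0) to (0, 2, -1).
5 - 5*exp(-1)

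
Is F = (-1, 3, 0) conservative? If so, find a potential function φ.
Yes, F is conservative. φ = -x + 3*y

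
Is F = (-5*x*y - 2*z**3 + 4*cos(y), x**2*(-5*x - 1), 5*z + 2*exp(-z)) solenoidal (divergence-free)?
No, ∇·F = -5*y + 5 - 2*exp(-z)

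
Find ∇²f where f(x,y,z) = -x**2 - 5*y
-2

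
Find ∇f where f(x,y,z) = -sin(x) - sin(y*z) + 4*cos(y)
(-cos(x), -z*cos(y*z) - 4*sin(y), -y*cos(y*z))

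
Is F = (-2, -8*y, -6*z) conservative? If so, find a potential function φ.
Yes, F is conservative. φ = -2*x - 4*y**2 - 3*z**2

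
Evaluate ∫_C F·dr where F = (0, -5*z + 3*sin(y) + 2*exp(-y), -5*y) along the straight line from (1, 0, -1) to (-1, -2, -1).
-2*exp(2) - 5 - 3*cos(2)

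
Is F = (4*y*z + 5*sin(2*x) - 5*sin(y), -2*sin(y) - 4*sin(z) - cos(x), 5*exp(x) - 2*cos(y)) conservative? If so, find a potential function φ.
No, ∇×F = (2*sin(y) + 4*cos(z), 4*y - 5*exp(x), -4*z + sin(x) + 5*cos(y)) ≠ 0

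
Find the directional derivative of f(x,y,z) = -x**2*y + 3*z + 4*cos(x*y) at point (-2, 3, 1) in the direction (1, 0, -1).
sqrt(2)*(6*sin(6) + 9/2)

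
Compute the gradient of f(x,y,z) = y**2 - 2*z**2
(0, 2*y, -4*z)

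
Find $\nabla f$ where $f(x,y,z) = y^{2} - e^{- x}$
(exp(-x), 2*y, 0)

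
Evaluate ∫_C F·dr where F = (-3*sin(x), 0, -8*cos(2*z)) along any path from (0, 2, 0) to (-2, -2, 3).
-3 + 3*cos(2) - 4*sin(6)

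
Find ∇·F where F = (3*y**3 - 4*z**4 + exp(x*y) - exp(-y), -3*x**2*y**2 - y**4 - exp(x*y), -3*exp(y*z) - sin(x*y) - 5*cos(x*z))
-6*x**2*y - x*exp(x*y) + 5*x*sin(x*z) - 4*y**3 + y*exp(x*y) - 3*y*exp(y*z)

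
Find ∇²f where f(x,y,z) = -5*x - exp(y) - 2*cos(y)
-exp(y) + 2*cos(y)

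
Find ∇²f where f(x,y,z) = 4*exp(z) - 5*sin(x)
4*exp(z) + 5*sin(x)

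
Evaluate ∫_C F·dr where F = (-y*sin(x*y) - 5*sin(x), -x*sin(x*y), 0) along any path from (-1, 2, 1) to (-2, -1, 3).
-5*cos(1) + 5*cos(2)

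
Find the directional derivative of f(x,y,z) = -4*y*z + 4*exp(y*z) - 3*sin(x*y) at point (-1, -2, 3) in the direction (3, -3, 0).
3*sqrt(2)*(exp(6)*cos(2) - 4 + 4*exp(6))*exp(-6)/2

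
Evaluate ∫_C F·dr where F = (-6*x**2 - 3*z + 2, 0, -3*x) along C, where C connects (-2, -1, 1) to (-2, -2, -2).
-18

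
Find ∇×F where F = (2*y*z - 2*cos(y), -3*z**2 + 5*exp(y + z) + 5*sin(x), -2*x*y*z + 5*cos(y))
(-2*x*z + 6*z - 5*exp(y + z) - 5*sin(y), 2*y*(z + 1), -2*z - 2*sin(y) + 5*cos(x))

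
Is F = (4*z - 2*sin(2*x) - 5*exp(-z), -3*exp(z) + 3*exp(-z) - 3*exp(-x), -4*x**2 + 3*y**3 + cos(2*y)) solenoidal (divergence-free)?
No, ∇·F = -4*cos(2*x)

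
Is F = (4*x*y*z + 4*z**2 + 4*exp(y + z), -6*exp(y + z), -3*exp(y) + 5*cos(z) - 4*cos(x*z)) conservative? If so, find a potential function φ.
No, ∇×F = (-3*exp(y) + 6*exp(y + z), 4*x*y - 4*z*sin(x*z) + 8*z + 4*exp(y + z), -4*x*z - 4*exp(y + z)) ≠ 0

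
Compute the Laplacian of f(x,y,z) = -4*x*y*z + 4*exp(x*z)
4*(x**2 + z**2)*exp(x*z)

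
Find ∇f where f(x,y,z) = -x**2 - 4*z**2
(-2*x, 0, -8*z)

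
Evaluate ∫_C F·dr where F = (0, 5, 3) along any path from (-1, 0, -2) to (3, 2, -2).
10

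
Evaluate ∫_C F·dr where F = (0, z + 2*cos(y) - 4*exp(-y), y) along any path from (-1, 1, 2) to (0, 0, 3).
-2*sin(1) - 4*exp(-1) + 2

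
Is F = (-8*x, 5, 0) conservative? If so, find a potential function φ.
Yes, F is conservative. φ = -4*x**2 + 5*y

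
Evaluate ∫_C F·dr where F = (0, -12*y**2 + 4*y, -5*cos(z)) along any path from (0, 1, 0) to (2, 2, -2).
-22 + 5*sin(2)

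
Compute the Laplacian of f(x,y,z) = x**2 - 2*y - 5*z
2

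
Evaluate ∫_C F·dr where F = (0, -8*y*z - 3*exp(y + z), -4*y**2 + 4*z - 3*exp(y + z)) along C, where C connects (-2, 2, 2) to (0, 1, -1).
27 + 3*exp(4)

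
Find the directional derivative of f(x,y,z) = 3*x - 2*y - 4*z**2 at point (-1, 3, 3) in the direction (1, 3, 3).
-75*sqrt(19)/19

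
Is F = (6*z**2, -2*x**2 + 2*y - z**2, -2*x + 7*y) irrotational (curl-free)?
No, ∇×F = (2*z + 7, 12*z + 2, -4*x)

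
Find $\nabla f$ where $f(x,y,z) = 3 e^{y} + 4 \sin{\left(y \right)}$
(0, 3*exp(y) + 4*cos(y), 0)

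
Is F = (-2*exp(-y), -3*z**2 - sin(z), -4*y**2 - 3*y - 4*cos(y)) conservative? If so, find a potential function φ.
No, ∇×F = (-8*y + 6*z + 4*sin(y) + cos(z) - 3, 0, -2*exp(-y)) ≠ 0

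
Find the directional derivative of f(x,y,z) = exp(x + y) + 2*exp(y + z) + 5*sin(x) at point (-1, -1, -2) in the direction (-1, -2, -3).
-sqrt(14)*(3*E + 10 + 5*exp(3)*cos(1))*exp(-3)/14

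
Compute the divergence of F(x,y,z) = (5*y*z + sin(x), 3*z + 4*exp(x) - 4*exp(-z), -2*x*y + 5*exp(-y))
cos(x)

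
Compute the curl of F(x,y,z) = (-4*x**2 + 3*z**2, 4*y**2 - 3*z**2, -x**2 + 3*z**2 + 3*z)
(6*z, 2*x + 6*z, 0)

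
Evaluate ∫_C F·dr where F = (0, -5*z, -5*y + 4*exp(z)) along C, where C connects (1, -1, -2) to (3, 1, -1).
-4*exp(-2) + 4*exp(-1) + 15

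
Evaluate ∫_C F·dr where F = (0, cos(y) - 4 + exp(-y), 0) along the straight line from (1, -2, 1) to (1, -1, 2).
-4 - E - sin(1) + sin(2) + exp(2)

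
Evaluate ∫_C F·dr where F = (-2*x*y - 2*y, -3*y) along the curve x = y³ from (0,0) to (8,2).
-978/7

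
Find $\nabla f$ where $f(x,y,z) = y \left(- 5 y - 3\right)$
(0, -10*y - 3, 0)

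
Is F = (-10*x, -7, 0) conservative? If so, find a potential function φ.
Yes, F is conservative. φ = -5*x**2 - 7*y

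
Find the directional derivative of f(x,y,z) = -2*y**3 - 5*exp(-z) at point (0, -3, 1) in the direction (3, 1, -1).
sqrt(11)*(-54*E - 5)*exp(-1)/11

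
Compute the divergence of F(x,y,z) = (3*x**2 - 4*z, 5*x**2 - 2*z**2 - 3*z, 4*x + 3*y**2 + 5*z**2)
6*x + 10*z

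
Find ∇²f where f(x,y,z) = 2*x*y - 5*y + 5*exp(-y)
5*exp(-y)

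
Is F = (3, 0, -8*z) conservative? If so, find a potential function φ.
Yes, F is conservative. φ = 3*x - 4*z**2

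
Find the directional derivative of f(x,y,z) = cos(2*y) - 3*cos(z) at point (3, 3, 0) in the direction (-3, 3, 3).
-2*sqrt(3)*sin(6)/3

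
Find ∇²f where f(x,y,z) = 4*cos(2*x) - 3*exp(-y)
-16*cos(2*x) - 3*exp(-y)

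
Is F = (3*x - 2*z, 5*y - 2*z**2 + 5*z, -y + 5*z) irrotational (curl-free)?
No, ∇×F = (4*z - 6, -2, 0)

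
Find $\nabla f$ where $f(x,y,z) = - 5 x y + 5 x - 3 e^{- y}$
(5 - 5*y, -5*x + 3*exp(-y), 0)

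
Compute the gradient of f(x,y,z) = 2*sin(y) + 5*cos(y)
(0, -5*sin(y) + 2*cos(y), 0)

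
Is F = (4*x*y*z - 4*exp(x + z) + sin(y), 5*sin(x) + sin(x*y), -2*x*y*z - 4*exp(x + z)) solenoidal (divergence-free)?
No, ∇·F = -2*x*y + x*cos(x*y) + 4*y*z - 8*exp(x + z)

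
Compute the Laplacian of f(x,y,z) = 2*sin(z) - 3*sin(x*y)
3*x**2*sin(x*y) + 3*y**2*sin(x*y) - 2*sin(z)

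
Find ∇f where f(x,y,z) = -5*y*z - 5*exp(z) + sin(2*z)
(0, -5*z, -5*y - 5*exp(z) + 2*cos(2*z))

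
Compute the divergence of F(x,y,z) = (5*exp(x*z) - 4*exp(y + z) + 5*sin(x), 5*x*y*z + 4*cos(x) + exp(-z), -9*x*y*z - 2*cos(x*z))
-9*x*y + 5*x*z + 2*x*sin(x*z) + 5*z*exp(x*z) + 5*cos(x)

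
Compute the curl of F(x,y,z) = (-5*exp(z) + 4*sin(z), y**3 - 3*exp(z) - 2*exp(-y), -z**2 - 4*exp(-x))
(3*exp(z), -5*exp(z) + 4*cos(z) - 4*exp(-x), 0)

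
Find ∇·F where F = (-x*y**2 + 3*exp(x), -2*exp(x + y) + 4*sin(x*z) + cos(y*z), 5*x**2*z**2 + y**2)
10*x**2*z - y**2 - z*sin(y*z) + 3*exp(x) - 2*exp(x + y)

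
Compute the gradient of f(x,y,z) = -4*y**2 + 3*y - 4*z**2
(0, 3 - 8*y, -8*z)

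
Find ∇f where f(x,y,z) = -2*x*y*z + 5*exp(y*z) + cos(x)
(-2*y*z - sin(x), z*(-2*x + 5*exp(y*z)), y*(-2*x + 5*exp(y*z)))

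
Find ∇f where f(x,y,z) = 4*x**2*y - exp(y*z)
(8*x*y, 4*x**2 - z*exp(y*z), -y*exp(y*z))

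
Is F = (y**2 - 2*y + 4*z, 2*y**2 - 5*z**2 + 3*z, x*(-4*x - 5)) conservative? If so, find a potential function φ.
No, ∇×F = (10*z - 3, 8*x + 9, 2 - 2*y) ≠ 0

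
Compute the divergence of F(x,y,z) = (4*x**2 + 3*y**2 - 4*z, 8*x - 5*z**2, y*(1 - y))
8*x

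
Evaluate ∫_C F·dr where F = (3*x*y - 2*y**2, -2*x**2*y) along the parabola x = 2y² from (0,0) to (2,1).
22/15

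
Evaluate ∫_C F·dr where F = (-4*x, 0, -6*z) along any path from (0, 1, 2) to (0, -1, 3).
-15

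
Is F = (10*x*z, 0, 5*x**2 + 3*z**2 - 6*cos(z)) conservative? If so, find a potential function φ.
Yes, F is conservative. φ = 5*x**2*z + z**3 - 6*sin(z)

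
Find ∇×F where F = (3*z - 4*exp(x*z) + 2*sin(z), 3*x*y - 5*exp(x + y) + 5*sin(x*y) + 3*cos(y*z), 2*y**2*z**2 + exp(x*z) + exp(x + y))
(4*y*z**2 + 3*y*sin(y*z) + exp(x + y), -4*x*exp(x*z) - z*exp(x*z) - exp(x + y) + 2*cos(z) + 3, 5*y*cos(x*y) + 3*y - 5*exp(x + y))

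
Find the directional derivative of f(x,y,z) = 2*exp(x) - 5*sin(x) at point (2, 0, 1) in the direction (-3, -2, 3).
3*sqrt(22)*(-2*exp(2) + 5*cos(2))/22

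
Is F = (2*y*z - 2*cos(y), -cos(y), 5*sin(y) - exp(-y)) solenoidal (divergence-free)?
No, ∇·F = sin(y)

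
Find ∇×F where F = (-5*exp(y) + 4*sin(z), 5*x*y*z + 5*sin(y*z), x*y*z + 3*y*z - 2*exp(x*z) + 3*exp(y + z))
(-5*x*y + x*z - 5*y*cos(y*z) + 3*z + 3*exp(y + z), -y*z + 2*z*exp(x*z) + 4*cos(z), 5*y*z + 5*exp(y))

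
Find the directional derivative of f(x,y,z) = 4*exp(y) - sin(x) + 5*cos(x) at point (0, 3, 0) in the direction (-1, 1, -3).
sqrt(11)*(1 + 4*exp(3))/11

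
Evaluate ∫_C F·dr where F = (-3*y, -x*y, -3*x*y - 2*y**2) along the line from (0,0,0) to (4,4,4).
-152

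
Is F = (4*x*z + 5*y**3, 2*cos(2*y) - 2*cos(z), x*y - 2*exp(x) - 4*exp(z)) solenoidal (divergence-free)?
No, ∇·F = 4*z - 4*exp(z) - 4*sin(2*y)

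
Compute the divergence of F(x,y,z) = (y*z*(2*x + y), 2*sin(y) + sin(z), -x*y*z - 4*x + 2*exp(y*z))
-x*y + 2*y*z + 2*y*exp(y*z) + 2*cos(y)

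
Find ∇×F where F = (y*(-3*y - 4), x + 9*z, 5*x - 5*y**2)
(-10*y - 9, -5, 6*y + 5)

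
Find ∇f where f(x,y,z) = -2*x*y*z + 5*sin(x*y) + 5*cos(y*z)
(y*(-2*z + 5*cos(x*y)), -2*x*z + 5*x*cos(x*y) - 5*z*sin(y*z), -y*(2*x + 5*sin(y*z)))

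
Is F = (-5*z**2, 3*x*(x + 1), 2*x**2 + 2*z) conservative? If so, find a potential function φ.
No, ∇×F = (0, -4*x - 10*z, 6*x + 3) ≠ 0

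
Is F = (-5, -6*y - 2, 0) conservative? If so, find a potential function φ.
Yes, F is conservative. φ = -5*x - 3*y**2 - 2*y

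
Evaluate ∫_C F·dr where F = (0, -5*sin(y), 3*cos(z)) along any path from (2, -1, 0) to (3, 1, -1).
-3*sin(1)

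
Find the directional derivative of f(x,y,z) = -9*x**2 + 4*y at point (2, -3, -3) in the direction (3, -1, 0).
-56*sqrt(10)/5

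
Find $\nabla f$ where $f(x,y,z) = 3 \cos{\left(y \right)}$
(0, -3*sin(y), 0)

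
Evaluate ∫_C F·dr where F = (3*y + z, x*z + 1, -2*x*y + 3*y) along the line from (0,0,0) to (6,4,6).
46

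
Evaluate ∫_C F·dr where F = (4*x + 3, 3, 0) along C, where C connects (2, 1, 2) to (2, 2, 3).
3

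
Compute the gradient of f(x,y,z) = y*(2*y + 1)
(0, 4*y + 1, 0)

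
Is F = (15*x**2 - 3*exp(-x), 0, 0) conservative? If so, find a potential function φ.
Yes, F is conservative. φ = 5*x**3 + 3*exp(-x)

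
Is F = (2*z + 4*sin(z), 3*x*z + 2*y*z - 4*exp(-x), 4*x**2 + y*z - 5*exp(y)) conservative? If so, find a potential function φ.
No, ∇×F = (-3*x - 2*y + z - 5*exp(y), -8*x + 4*cos(z) + 2, 3*z + 4*exp(-x)) ≠ 0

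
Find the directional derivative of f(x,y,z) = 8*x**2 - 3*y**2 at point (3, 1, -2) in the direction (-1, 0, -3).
-24*sqrt(10)/5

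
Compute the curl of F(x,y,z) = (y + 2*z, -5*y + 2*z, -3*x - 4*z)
(-2, 5, -1)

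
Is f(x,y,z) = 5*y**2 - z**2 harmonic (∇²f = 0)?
No, ∇²f = 8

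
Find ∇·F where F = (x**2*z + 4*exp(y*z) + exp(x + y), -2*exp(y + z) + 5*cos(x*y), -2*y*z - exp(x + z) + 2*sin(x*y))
2*x*z - 5*x*sin(x*y) - 2*y + exp(x + y) - exp(x + z) - 2*exp(y + z)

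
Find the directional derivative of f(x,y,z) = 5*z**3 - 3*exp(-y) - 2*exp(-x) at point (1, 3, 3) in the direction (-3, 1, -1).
3*sqrt(11)*(-45*exp(3) - 2*exp(2) + 1)*exp(-3)/11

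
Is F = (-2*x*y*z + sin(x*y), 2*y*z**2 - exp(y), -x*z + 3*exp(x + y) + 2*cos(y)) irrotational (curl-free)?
No, ∇×F = (-4*y*z + 3*exp(x + y) - 2*sin(y), -2*x*y + z - 3*exp(x + y), x*(2*z - cos(x*y)))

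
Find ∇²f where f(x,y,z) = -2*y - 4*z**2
-8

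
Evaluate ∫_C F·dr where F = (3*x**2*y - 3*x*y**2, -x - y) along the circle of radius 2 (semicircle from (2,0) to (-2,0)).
-8*pi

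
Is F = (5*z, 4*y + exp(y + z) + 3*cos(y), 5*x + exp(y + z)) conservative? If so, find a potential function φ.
Yes, F is conservative. φ = 5*x*z + 2*y**2 + exp(y + z) + 3*sin(y)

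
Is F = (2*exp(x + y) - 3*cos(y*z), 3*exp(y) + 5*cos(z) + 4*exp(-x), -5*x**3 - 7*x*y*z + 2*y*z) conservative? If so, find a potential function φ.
No, ∇×F = (-7*x*z + 2*z + 5*sin(z), 15*x**2 + 7*y*z + 3*y*sin(y*z), -3*z*sin(y*z) - 2*exp(x + y) - 4*exp(-x)) ≠ 0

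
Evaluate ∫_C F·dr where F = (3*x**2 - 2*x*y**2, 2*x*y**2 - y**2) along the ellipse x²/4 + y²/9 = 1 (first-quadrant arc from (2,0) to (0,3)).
1 + 27*pi/4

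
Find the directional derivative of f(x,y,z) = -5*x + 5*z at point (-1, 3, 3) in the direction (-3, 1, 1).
20*sqrt(11)/11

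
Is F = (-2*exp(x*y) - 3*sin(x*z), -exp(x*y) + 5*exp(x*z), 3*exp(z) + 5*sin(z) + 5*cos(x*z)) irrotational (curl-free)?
No, ∇×F = (-5*x*exp(x*z), -3*x*cos(x*z) + 5*z*sin(x*z), 2*x*exp(x*y) - y*exp(x*y) + 5*z*exp(x*z))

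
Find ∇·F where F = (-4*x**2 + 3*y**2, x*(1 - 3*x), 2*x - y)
-8*x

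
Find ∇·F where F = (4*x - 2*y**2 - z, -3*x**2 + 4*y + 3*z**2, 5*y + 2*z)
10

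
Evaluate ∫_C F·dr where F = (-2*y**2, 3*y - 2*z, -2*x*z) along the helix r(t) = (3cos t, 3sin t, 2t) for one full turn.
0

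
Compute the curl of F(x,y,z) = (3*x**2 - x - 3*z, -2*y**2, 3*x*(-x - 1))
(0, 6*x, 0)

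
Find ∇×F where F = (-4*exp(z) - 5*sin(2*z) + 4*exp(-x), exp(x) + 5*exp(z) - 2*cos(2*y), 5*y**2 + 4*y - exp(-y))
(10*y - 5*exp(z) + 4 + exp(-y), -4*exp(z) - 10*cos(2*z), exp(x))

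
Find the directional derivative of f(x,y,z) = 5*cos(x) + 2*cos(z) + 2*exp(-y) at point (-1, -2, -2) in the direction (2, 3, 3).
sqrt(22)*(-3*exp(2) + 3*sin(2) + 5*sin(1))/11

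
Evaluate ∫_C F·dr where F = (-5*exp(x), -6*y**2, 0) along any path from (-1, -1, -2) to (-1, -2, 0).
14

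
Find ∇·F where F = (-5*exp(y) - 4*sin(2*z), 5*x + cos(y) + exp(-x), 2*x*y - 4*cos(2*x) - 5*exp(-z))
-sin(y) + 5*exp(-z)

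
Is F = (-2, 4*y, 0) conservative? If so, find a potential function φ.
Yes, F is conservative. φ = -2*x + 2*y**2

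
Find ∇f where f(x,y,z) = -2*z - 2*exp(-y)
(0, 2*exp(-y), -2)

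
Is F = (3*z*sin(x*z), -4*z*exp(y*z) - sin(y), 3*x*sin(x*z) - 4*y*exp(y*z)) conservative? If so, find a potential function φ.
Yes, F is conservative. φ = -4*exp(y*z) + cos(y) - 3*cos(x*z)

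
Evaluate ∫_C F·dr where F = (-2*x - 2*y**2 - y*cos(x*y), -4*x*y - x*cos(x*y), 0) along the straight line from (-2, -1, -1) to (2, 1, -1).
-8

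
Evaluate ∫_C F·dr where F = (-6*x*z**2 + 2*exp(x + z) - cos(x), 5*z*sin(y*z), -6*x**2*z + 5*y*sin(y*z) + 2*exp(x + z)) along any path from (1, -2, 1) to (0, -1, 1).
-2*exp(2) - 5*cos(1) + 5*cos(2) + sin(1) + 3 + 2*E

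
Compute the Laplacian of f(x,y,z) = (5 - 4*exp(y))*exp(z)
(5 - 8*exp(y))*exp(z)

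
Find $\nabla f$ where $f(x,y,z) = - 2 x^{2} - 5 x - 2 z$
(-4*x - 5, 0, -2)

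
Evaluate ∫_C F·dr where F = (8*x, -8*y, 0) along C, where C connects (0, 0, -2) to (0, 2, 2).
-16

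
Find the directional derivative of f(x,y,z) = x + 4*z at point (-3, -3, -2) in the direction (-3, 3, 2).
5*sqrt(22)/22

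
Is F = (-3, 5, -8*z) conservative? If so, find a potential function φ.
Yes, F is conservative. φ = -3*x + 5*y - 4*z**2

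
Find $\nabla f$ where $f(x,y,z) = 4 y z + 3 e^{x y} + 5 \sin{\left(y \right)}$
(3*y*exp(x*y), 3*x*exp(x*y) + 4*z + 5*cos(y), 4*y)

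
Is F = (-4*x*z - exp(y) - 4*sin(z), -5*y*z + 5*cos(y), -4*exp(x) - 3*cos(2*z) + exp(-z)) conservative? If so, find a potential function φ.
No, ∇×F = (5*y, -4*x + 4*exp(x) - 4*cos(z), exp(y)) ≠ 0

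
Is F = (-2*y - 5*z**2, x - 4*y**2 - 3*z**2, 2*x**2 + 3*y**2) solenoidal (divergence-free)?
No, ∇·F = -8*y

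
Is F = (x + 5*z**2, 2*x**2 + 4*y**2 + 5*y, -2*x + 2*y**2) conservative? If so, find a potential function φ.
No, ∇×F = (4*y, 10*z + 2, 4*x) ≠ 0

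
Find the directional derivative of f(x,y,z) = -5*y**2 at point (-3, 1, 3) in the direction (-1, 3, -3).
-30*sqrt(19)/19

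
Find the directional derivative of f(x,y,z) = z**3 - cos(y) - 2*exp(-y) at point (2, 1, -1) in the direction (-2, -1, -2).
-2 - sin(1)/3 - 2*exp(-1)/3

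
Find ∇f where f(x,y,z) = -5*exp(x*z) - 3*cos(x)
(-5*z*exp(x*z) + 3*sin(x), 0, -5*x*exp(x*z))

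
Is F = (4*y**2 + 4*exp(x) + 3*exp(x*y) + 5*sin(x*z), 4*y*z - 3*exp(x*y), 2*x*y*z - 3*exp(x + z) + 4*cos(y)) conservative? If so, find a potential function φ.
No, ∇×F = (2*x*z - 4*y - 4*sin(y), 5*x*cos(x*z) - 2*y*z + 3*exp(x + z), -3*x*exp(x*y) - 3*y*exp(x*y) - 8*y) ≠ 0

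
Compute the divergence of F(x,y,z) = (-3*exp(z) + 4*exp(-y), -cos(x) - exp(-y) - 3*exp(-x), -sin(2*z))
-2*cos(2*z) + exp(-y)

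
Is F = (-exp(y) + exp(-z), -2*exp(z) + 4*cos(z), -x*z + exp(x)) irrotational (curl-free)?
No, ∇×F = (2*exp(z) + 4*sin(z), z - exp(x) - exp(-z), exp(y))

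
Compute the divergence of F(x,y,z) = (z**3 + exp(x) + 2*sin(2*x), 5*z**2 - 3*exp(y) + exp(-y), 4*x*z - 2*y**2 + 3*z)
4*x + exp(x) - 3*exp(y) + 4*cos(2*x) + 3 - exp(-y)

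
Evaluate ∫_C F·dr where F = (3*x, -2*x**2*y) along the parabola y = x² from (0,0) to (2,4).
-110/3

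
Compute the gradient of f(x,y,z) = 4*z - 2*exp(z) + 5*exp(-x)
(-5*exp(-x), 0, 4 - 2*exp(z))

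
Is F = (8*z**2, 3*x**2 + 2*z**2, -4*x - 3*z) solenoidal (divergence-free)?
No, ∇·F = -3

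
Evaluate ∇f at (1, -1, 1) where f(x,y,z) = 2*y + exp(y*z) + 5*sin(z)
(0, exp(-1) + 2, -exp(-1) + 5*cos(1))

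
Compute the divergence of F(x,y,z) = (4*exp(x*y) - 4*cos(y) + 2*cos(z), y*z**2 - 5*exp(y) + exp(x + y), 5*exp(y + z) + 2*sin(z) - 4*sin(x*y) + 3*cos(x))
4*y*exp(x*y) + z**2 - 5*exp(y) + exp(x + y) + 5*exp(y + z) + 2*cos(z)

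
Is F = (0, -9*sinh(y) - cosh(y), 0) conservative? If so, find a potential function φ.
Yes, F is conservative. φ = -sinh(y) - 9*cosh(y)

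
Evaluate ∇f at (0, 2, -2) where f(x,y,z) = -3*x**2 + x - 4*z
(1, 0, -4)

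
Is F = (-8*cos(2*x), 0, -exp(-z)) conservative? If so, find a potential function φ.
Yes, F is conservative. φ = -4*sin(2*x) + exp(-z)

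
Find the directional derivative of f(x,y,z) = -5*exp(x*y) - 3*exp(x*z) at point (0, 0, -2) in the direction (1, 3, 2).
3*sqrt(14)/7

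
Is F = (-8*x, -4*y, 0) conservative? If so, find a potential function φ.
Yes, F is conservative. φ = -4*x**2 - 2*y**2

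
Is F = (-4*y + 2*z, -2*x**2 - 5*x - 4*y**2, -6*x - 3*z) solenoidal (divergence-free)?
No, ∇·F = -8*y - 3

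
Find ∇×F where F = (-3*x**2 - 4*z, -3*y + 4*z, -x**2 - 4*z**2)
(-4, 2*x - 4, 0)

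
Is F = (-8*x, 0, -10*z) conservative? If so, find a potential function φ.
Yes, F is conservative. φ = -4*x**2 - 5*z**2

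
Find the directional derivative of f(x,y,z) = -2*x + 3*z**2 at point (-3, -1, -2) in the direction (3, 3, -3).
10*sqrt(3)/3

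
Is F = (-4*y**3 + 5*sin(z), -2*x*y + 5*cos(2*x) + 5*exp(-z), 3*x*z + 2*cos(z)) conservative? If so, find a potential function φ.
No, ∇×F = (5*exp(-z), -3*z + 5*cos(z), 12*y**2 - 2*y - 10*sin(2*x)) ≠ 0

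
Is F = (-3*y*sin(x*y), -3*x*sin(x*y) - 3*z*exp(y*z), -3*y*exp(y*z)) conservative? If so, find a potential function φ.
Yes, F is conservative. φ = -3*exp(y*z) + 3*cos(x*y)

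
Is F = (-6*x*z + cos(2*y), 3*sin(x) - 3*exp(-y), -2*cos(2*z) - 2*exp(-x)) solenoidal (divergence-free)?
No, ∇·F = -6*z + 4*sin(2*z) + 3*exp(-y)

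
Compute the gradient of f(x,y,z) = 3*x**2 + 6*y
(6*x, 6, 0)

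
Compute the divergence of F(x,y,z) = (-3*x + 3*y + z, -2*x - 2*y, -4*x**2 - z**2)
-2*z - 5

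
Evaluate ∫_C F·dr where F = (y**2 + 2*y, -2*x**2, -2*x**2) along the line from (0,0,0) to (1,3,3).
2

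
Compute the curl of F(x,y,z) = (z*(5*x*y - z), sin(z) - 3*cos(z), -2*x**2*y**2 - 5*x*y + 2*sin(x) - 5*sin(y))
(-4*x**2*y - 5*x - 3*sin(z) - 5*cos(y) - cos(z), 4*x*y**2 + 5*x*y + 5*y - 2*z - 2*cos(x), -5*x*z)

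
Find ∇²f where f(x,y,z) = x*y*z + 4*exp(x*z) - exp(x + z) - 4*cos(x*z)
4*x**2*exp(x*z) + 4*x**2*cos(x*z) + 4*z**2*exp(x*z) + 4*z**2*cos(x*z) - 2*exp(x + z)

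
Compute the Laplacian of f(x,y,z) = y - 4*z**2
-8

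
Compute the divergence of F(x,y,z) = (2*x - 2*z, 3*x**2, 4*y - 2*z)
0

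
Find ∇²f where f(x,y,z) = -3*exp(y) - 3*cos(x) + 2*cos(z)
-3*exp(y) + 3*cos(x) - 2*cos(z)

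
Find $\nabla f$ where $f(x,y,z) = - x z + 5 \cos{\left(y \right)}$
(-z, -5*sin(y), -x)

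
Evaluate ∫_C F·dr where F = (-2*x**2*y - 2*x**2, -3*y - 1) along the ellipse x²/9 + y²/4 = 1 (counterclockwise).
27*pi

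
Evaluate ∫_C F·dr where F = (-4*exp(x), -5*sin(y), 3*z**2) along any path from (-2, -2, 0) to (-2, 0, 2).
13 - 5*cos(2)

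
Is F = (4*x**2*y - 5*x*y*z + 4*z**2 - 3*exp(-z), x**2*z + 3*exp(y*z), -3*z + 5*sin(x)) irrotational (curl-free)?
No, ∇×F = (-x**2 - 3*y*exp(y*z), -5*x*y + 8*z - 5*cos(x) + 3*exp(-z), x*(-4*x + 7*z))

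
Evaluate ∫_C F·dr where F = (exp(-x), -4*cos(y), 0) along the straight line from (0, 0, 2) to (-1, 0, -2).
1 - E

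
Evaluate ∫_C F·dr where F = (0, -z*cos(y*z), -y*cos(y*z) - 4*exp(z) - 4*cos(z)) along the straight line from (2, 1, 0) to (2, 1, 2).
-4*exp(2) - 5*sin(2) + 4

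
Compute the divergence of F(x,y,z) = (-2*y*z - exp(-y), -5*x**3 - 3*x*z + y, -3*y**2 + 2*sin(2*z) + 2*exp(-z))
4*cos(2*z) + 1 - 2*exp(-z)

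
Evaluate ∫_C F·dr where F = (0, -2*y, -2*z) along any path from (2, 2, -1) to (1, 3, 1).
-5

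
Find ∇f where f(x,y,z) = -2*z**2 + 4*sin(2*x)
(8*cos(2*x), 0, -4*z)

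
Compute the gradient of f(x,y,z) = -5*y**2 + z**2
(0, -10*y, 2*z)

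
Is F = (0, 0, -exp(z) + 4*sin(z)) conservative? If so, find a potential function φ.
Yes, F is conservative. φ = -exp(z) - 4*cos(z)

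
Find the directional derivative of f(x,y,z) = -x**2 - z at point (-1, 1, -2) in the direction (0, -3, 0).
0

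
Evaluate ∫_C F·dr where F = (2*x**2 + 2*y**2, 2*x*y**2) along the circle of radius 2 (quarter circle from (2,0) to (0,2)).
-16 + 2*pi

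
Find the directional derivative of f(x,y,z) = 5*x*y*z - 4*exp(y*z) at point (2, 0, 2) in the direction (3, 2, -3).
12*sqrt(22)/11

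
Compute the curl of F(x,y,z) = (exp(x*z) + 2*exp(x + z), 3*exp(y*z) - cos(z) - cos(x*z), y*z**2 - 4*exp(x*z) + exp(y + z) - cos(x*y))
(x*sin(x*y) - x*sin(x*z) - 3*y*exp(y*z) + z**2 + exp(y + z) - sin(z), x*exp(x*z) - y*sin(x*y) + 4*z*exp(x*z) + 2*exp(x + z), z*sin(x*z))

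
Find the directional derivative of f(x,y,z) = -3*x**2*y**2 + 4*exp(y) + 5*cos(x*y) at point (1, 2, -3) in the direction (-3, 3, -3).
sqrt(3)*(5*sin(2) + 12 + 4*exp(2))/3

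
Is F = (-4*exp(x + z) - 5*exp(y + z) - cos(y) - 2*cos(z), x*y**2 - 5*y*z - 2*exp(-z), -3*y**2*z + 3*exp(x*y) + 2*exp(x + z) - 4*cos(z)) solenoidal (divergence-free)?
No, ∇·F = 2*x*y - 3*y**2 - 5*z - 2*exp(x + z) + 4*sin(z)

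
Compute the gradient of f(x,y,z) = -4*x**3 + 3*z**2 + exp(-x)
(-12*x**2 - exp(-x), 0, 6*z)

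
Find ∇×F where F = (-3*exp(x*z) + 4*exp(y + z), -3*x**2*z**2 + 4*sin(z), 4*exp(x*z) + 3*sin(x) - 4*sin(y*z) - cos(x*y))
(6*x**2*z + x*sin(x*y) - 4*z*cos(y*z) - 4*cos(z), -3*x*exp(x*z) - y*sin(x*y) - 4*z*exp(x*z) + 4*exp(y + z) - 3*cos(x), -6*x*z**2 - 4*exp(y + z))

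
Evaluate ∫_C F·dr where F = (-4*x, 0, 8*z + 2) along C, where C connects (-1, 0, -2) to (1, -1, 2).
8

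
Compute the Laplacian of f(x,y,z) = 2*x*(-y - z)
0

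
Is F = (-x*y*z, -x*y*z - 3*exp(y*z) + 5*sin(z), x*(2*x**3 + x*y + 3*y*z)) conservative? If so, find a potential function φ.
No, ∇×F = (x*y + x*(x + 3*z) + 3*y*exp(y*z) - 5*cos(z), -8*x**3 - 3*x*y - 3*y*z, z*(x - y)) ≠ 0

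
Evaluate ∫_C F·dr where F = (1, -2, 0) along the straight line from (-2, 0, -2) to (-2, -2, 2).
4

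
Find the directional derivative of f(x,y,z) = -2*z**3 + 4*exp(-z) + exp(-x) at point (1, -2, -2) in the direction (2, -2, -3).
2*sqrt(17)*(-1 + 6*E*(6 + exp(2)))*exp(-1)/17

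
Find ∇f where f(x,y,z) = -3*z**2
(0, 0, -6*z)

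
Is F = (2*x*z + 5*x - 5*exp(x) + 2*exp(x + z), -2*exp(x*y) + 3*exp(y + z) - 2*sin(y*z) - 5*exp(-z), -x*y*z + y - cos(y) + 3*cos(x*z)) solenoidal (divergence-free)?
No, ∇·F = -x*y - 2*x*exp(x*y) - 3*x*sin(x*z) - 2*z*cos(y*z) + 2*z - 5*exp(x) + 2*exp(x + z) + 3*exp(y + z) + 5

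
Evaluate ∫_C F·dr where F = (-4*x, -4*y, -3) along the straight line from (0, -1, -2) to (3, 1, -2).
-18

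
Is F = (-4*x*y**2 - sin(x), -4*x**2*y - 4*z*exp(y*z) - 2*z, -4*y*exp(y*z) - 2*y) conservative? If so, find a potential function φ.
Yes, F is conservative. φ = -2*x**2*y**2 - 2*y*z - 4*exp(y*z) + cos(x)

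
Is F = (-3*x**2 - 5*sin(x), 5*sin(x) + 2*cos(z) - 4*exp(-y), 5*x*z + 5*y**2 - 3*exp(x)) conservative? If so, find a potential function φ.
No, ∇×F = (10*y + 2*sin(z), -5*z + 3*exp(x), 5*cos(x)) ≠ 0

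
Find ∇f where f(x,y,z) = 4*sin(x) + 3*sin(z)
(4*cos(x), 0, 3*cos(z))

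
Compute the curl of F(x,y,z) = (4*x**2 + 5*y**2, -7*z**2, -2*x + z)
(14*z, 2, -10*y)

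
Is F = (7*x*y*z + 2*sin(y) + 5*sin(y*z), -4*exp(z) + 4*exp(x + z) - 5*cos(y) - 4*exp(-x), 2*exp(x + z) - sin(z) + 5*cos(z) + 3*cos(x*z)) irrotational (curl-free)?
No, ∇×F = (4*exp(z) - 4*exp(x + z), 7*x*y + 5*y*cos(y*z) + 3*z*sin(x*z) - 2*exp(x + z), -7*x*z - 5*z*cos(y*z) + 4*exp(x + z) - 2*cos(y) + 4*exp(-x))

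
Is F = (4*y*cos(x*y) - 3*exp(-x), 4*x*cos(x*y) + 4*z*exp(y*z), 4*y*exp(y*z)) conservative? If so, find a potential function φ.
Yes, F is conservative. φ = 4*exp(y*z) + 4*sin(x*y) + 3*exp(-x)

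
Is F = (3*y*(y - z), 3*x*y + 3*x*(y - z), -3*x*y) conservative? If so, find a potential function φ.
Yes, F is conservative. φ = 3*x*y*(y - z)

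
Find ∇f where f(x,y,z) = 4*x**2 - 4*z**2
(8*x, 0, -8*z)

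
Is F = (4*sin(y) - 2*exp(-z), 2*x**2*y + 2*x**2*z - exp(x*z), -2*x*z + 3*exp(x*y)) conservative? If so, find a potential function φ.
No, ∇×F = (x*(-2*x + 3*exp(x*y) + exp(x*z)), -3*y*exp(x*y) + 2*z + 2*exp(-z), 4*x*y + 4*x*z - z*exp(x*z) - 4*cos(y)) ≠ 0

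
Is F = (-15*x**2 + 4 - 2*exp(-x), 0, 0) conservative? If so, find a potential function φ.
Yes, F is conservative. φ = -5*x**3 + 4*x + 2*exp(-x)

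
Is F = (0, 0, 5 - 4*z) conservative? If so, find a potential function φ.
Yes, F is conservative. φ = z*(5 - 2*z)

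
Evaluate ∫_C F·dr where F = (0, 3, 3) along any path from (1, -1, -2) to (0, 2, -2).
9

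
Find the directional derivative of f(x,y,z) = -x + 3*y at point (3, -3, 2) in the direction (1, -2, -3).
-sqrt(14)/2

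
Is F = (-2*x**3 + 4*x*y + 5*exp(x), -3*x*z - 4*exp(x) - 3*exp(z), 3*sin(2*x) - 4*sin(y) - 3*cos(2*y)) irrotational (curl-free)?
No, ∇×F = (3*x + 3*exp(z) + 6*sin(2*y) - 4*cos(y), -6*cos(2*x), -4*x - 3*z - 4*exp(x))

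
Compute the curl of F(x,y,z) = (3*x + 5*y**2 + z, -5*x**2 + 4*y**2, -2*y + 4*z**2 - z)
(-2, 1, -10*x - 10*y)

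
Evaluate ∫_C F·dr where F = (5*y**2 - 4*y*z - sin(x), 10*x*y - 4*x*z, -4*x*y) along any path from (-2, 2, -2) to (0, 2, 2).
73 - cos(2)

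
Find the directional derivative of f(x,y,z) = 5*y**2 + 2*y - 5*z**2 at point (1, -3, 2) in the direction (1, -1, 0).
14*sqrt(2)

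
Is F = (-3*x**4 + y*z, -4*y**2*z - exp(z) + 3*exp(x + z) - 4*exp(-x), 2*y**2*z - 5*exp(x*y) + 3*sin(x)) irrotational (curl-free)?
No, ∇×F = (-5*x*exp(x*y) + 4*y**2 + 4*y*z + exp(z) - 3*exp(x + z), 5*y*exp(x*y) + y - 3*cos(x), -z + 3*exp(x + z) + 4*exp(-x))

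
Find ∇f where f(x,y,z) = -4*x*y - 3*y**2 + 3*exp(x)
(-4*y + 3*exp(x), -4*x - 6*y, 0)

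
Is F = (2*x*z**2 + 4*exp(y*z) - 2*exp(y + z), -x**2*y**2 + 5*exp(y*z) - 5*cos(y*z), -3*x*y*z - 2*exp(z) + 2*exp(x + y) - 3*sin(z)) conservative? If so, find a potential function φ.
No, ∇×F = (-3*x*z - 5*y*exp(y*z) - 5*y*sin(y*z) + 2*exp(x + y), 4*x*z + 3*y*z + 4*y*exp(y*z) - 2*exp(x + y) - 2*exp(y + z), -2*x*y**2 - 4*z*exp(y*z) + 2*exp(y + z)) ≠ 0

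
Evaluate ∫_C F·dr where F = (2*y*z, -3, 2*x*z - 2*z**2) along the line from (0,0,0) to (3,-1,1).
7/3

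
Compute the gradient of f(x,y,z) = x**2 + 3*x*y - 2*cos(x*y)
(2*x + 2*y*sin(x*y) + 3*y, x*(2*sin(x*y) + 3), 0)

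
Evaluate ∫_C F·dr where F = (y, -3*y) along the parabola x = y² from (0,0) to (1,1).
-5/6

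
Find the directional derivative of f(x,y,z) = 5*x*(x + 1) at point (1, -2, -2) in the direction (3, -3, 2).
45*sqrt(22)/22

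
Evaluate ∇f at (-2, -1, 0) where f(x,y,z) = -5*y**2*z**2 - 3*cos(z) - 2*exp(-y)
(0, 2*E, 0)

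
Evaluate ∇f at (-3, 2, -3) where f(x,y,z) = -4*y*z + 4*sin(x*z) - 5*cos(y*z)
(-12*cos(9), 15*sin(6) + 12, -8 - 10*sin(6) - 12*cos(9))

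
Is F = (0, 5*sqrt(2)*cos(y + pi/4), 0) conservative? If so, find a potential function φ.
Yes, F is conservative. φ = 5*sqrt(2)*sin(y + pi/4)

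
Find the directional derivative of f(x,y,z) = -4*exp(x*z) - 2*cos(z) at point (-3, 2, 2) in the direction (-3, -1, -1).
2*sqrt(11)*(-exp(6)*sin(2) + 6)*exp(-6)/11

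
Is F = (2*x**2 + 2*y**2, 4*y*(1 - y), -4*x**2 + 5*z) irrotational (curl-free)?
No, ∇×F = (0, 8*x, -4*y)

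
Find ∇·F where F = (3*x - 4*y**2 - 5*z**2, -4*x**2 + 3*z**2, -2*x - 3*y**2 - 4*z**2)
3 - 8*z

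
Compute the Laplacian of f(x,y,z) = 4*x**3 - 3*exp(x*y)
-3*x**2*exp(x*y) + 24*x - 3*y**2*exp(x*y)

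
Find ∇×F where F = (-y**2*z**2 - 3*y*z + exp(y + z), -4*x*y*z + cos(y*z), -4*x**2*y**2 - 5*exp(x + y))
(-8*x**2*y + 4*x*y + y*sin(y*z) - 5*exp(x + y), 8*x*y**2 - 2*y**2*z - 3*y + 5*exp(x + y) + exp(y + z), 2*y*z**2 - 4*y*z + 3*z - exp(y + z))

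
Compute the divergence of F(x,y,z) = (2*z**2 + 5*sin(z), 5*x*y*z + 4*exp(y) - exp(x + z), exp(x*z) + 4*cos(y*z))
5*x*z + x*exp(x*z) - 4*y*sin(y*z) + 4*exp(y)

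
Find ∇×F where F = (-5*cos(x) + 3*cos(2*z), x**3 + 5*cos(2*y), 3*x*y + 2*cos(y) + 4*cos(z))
(3*x - 2*sin(y), -3*y - 6*sin(2*z), 3*x**2)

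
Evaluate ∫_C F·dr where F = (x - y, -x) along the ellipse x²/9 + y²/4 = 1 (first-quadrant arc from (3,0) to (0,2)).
-9/2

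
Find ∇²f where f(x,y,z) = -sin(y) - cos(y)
sin(y) + cos(y)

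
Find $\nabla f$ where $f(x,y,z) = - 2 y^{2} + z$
(0, -4*y, 1)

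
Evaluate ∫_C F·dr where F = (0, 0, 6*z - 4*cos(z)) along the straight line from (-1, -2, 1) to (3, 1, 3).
-4*sin(3) + 4*sin(1) + 24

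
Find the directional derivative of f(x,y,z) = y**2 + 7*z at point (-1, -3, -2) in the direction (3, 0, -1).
-7*sqrt(10)/10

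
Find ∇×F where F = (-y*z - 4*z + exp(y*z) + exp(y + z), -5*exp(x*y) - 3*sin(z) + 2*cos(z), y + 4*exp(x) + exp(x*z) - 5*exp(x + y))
(-5*exp(x + y) + 2*sin(z) + 3*cos(z) + 1, y*exp(y*z) - y - z*exp(x*z) - 4*exp(x) + 5*exp(x + y) + exp(y + z) - 4, -5*y*exp(x*y) - z*exp(y*z) + z - exp(y + z))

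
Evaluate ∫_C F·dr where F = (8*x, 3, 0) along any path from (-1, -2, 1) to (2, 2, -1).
24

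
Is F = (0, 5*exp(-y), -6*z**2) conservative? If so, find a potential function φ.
Yes, F is conservative. φ = -2*z**3 - 5*exp(-y)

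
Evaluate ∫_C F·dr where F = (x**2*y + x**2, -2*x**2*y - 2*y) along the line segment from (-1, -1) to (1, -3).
-34/3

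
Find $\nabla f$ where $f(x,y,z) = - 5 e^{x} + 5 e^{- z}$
(-5*exp(x), 0, -5*exp(-z))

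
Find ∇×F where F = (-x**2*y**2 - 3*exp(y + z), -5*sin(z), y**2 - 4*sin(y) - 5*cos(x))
(2*y - 4*cos(y) + 5*cos(z), -3*exp(y + z) - 5*sin(x), 2*x**2*y + 3*exp(y + z))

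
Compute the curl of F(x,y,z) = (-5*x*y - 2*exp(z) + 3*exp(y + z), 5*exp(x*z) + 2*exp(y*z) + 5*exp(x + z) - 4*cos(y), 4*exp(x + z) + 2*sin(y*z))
(-5*x*exp(x*z) - 2*y*exp(y*z) + 2*z*cos(y*z) - 5*exp(x + z), (-4*exp(x) + 3*exp(y) - 2)*exp(z), 5*x + 5*z*exp(x*z) + 5*exp(x + z) - 3*exp(y + z))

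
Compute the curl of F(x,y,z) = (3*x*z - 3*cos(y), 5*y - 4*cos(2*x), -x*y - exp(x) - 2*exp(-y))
(-x + 2*exp(-y), 3*x + y + exp(x), 8*sin(2*x) - 3*sin(y))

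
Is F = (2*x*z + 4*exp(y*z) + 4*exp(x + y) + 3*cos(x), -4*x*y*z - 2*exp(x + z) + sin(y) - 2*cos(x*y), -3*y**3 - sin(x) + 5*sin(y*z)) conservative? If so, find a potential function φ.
No, ∇×F = (4*x*y - 9*y**2 + 5*z*cos(y*z) + 2*exp(x + z), 2*x + 4*y*exp(y*z) + cos(x), -4*y*z + 2*y*sin(x*y) - 4*z*exp(y*z) - 4*exp(x + y) - 2*exp(x + z)) ≠ 0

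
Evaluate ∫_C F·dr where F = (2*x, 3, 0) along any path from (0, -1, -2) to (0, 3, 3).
12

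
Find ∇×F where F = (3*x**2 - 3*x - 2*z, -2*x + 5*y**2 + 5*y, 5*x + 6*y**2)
(12*y, -7, -2)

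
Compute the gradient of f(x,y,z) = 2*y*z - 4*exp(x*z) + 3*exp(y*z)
(-4*z*exp(x*z), z*(3*exp(y*z) + 2), -4*x*exp(x*z) + 3*y*exp(y*z) + 2*y)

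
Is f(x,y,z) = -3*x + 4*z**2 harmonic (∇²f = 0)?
No, ∇²f = 8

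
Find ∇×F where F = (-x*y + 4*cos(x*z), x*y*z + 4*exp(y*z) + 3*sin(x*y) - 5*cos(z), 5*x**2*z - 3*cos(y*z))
(-x*y - 4*y*exp(y*z) + 3*z*sin(y*z) - 5*sin(z), -2*x*(5*z + 2*sin(x*z)), x + y*z + 3*y*cos(x*y))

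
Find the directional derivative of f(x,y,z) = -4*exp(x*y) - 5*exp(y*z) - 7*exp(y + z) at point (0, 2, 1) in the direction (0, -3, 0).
(5 + 7*E)*exp(2)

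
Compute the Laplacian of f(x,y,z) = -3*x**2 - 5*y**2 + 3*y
-16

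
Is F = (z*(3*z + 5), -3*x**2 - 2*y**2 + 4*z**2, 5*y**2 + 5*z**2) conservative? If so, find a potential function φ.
No, ∇×F = (10*y - 8*z, 6*z + 5, -6*x) ≠ 0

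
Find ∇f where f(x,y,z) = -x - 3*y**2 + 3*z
(-1, -6*y, 3)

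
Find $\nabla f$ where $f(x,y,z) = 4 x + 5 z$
(4, 0, 5)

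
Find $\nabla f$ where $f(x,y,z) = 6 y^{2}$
(0, 12*y, 0)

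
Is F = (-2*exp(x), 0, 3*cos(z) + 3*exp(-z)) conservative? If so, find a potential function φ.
Yes, F is conservative. φ = -2*exp(x) + 3*sin(z) - 3*exp(-z)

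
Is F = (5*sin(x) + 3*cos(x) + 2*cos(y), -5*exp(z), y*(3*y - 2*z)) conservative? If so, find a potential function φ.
No, ∇×F = (6*y - 2*z + 5*exp(z), 0, 2*sin(y)) ≠ 0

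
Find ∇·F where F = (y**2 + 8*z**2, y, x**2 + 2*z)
3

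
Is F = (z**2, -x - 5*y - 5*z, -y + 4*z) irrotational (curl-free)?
No, ∇×F = (4, 2*z, -1)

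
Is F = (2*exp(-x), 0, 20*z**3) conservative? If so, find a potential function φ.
Yes, F is conservative. φ = 5*z**4 - 2*exp(-x)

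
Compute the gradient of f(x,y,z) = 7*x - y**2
(7, -2*y, 0)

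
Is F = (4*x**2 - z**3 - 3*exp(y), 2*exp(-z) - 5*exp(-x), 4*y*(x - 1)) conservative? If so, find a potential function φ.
No, ∇×F = (4*x - 4 + 2*exp(-z), -4*y - 3*z**2, 3*exp(y) + 5*exp(-x)) ≠ 0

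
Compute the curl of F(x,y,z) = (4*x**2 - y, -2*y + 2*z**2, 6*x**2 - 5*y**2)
(-10*y - 4*z, -12*x, 1)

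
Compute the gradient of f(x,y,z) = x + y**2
(1, 2*y, 0)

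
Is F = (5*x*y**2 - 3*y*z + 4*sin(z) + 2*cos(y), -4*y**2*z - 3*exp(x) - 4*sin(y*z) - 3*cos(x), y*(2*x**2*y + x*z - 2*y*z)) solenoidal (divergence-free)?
No, ∇·F = x*y + 3*y**2 - 8*y*z - 4*z*cos(y*z)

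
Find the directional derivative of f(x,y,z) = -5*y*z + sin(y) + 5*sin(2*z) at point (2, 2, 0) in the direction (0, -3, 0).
-cos(2)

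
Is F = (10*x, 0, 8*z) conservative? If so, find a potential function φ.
Yes, F is conservative. φ = 5*x**2 + 4*z**2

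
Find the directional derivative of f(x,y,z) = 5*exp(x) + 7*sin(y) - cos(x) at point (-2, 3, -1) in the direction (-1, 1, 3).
sqrt(11)*(7*exp(2)*cos(3) - 5 + exp(2)*sin(2))*exp(-2)/11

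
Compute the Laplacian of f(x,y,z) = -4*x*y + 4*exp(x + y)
8*exp(x + y)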